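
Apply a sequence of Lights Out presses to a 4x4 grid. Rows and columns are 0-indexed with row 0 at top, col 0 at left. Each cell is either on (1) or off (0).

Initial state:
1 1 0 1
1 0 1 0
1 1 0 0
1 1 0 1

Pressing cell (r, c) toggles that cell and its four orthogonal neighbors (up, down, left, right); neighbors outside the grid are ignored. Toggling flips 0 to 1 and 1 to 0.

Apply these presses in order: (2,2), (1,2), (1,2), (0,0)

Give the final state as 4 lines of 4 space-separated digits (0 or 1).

Answer: 0 0 0 1
0 0 0 0
1 0 1 1
1 1 1 1

Derivation:
After press 1 at (2,2):
1 1 0 1
1 0 0 0
1 0 1 1
1 1 1 1

After press 2 at (1,2):
1 1 1 1
1 1 1 1
1 0 0 1
1 1 1 1

After press 3 at (1,2):
1 1 0 1
1 0 0 0
1 0 1 1
1 1 1 1

After press 4 at (0,0):
0 0 0 1
0 0 0 0
1 0 1 1
1 1 1 1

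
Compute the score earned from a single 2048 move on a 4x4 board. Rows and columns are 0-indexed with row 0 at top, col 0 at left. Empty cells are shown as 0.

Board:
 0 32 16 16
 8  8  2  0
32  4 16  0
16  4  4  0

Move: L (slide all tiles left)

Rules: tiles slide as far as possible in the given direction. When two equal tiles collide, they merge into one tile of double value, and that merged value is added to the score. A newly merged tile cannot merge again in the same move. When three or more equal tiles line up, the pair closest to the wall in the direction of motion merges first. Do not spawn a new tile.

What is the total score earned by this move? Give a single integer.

Answer: 56

Derivation:
Slide left:
row 0: [0, 32, 16, 16] -> [32, 32, 0, 0]  score +32 (running 32)
row 1: [8, 8, 2, 0] -> [16, 2, 0, 0]  score +16 (running 48)
row 2: [32, 4, 16, 0] -> [32, 4, 16, 0]  score +0 (running 48)
row 3: [16, 4, 4, 0] -> [16, 8, 0, 0]  score +8 (running 56)
Board after move:
32 32  0  0
16  2  0  0
32  4 16  0
16  8  0  0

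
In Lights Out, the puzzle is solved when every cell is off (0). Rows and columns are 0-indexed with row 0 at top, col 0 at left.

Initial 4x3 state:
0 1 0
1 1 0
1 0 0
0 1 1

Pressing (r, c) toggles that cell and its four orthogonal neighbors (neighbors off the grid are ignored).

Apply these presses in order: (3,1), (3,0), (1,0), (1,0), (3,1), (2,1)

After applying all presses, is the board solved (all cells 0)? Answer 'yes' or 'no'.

After press 1 at (3,1):
0 1 0
1 1 0
1 1 0
1 0 0

After press 2 at (3,0):
0 1 0
1 1 0
0 1 0
0 1 0

After press 3 at (1,0):
1 1 0
0 0 0
1 1 0
0 1 0

After press 4 at (1,0):
0 1 0
1 1 0
0 1 0
0 1 0

After press 5 at (3,1):
0 1 0
1 1 0
0 0 0
1 0 1

After press 6 at (2,1):
0 1 0
1 0 0
1 1 1
1 1 1

Lights still on: 8

Answer: no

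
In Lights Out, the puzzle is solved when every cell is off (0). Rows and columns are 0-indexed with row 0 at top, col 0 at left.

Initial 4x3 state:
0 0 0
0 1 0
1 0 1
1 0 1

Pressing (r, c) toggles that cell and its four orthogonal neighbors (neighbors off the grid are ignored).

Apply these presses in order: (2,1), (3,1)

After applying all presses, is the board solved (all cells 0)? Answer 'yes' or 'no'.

After press 1 at (2,1):
0 0 0
0 0 0
0 1 0
1 1 1

After press 2 at (3,1):
0 0 0
0 0 0
0 0 0
0 0 0

Lights still on: 0

Answer: yes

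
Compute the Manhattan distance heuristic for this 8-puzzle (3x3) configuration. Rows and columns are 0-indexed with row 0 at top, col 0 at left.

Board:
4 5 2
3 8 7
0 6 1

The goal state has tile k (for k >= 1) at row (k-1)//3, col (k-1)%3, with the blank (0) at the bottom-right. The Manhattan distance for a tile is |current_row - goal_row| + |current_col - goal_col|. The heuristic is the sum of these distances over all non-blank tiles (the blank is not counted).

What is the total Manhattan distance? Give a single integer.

Tile 4: (0,0)->(1,0) = 1
Tile 5: (0,1)->(1,1) = 1
Tile 2: (0,2)->(0,1) = 1
Tile 3: (1,0)->(0,2) = 3
Tile 8: (1,1)->(2,1) = 1
Tile 7: (1,2)->(2,0) = 3
Tile 6: (2,1)->(1,2) = 2
Tile 1: (2,2)->(0,0) = 4
Sum: 1 + 1 + 1 + 3 + 1 + 3 + 2 + 4 = 16

Answer: 16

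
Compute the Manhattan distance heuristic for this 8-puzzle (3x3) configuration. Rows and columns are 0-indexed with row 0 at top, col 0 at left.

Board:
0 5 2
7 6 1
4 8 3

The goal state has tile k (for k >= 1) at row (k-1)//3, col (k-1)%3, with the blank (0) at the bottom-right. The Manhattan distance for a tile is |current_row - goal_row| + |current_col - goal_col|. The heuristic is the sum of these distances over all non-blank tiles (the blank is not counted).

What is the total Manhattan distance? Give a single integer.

Answer: 10

Derivation:
Tile 5: (0,1)->(1,1) = 1
Tile 2: (0,2)->(0,1) = 1
Tile 7: (1,0)->(2,0) = 1
Tile 6: (1,1)->(1,2) = 1
Tile 1: (1,2)->(0,0) = 3
Tile 4: (2,0)->(1,0) = 1
Tile 8: (2,1)->(2,1) = 0
Tile 3: (2,2)->(0,2) = 2
Sum: 1 + 1 + 1 + 1 + 3 + 1 + 0 + 2 = 10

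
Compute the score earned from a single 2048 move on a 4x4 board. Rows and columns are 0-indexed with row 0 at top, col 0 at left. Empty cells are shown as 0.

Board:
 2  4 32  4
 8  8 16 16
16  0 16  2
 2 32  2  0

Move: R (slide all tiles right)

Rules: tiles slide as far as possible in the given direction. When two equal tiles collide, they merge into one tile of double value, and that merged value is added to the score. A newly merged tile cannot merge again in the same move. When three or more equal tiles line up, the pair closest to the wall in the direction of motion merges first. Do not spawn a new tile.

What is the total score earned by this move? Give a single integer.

Answer: 80

Derivation:
Slide right:
row 0: [2, 4, 32, 4] -> [2, 4, 32, 4]  score +0 (running 0)
row 1: [8, 8, 16, 16] -> [0, 0, 16, 32]  score +48 (running 48)
row 2: [16, 0, 16, 2] -> [0, 0, 32, 2]  score +32 (running 80)
row 3: [2, 32, 2, 0] -> [0, 2, 32, 2]  score +0 (running 80)
Board after move:
 2  4 32  4
 0  0 16 32
 0  0 32  2
 0  2 32  2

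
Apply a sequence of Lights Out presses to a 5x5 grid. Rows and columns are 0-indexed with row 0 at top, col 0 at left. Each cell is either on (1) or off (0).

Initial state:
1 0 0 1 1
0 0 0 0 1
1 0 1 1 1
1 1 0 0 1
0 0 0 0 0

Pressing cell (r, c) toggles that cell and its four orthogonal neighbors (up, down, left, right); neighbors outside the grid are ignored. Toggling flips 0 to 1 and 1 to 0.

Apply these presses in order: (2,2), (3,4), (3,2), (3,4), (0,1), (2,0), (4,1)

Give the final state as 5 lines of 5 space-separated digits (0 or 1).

After press 1 at (2,2):
1 0 0 1 1
0 0 1 0 1
1 1 0 0 1
1 1 1 0 1
0 0 0 0 0

After press 2 at (3,4):
1 0 0 1 1
0 0 1 0 1
1 1 0 0 0
1 1 1 1 0
0 0 0 0 1

After press 3 at (3,2):
1 0 0 1 1
0 0 1 0 1
1 1 1 0 0
1 0 0 0 0
0 0 1 0 1

After press 4 at (3,4):
1 0 0 1 1
0 0 1 0 1
1 1 1 0 1
1 0 0 1 1
0 0 1 0 0

After press 5 at (0,1):
0 1 1 1 1
0 1 1 0 1
1 1 1 0 1
1 0 0 1 1
0 0 1 0 0

After press 6 at (2,0):
0 1 1 1 1
1 1 1 0 1
0 0 1 0 1
0 0 0 1 1
0 0 1 0 0

After press 7 at (4,1):
0 1 1 1 1
1 1 1 0 1
0 0 1 0 1
0 1 0 1 1
1 1 0 0 0

Answer: 0 1 1 1 1
1 1 1 0 1
0 0 1 0 1
0 1 0 1 1
1 1 0 0 0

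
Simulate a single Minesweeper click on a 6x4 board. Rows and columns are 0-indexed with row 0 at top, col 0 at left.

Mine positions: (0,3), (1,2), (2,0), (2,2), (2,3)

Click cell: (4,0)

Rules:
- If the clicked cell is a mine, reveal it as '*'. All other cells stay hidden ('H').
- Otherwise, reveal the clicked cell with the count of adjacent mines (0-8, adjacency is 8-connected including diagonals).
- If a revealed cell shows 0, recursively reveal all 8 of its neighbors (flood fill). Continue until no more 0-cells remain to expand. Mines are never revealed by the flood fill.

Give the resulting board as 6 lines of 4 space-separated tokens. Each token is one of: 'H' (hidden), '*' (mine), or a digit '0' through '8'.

H H H H
H H H H
H H H H
1 2 2 2
0 0 0 0
0 0 0 0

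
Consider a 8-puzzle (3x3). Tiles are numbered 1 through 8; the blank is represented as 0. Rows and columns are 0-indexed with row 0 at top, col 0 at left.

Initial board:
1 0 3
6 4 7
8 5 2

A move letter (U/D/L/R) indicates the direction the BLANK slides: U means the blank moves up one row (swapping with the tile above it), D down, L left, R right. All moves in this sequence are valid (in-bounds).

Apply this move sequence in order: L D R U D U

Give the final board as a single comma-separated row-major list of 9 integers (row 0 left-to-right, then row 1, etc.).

After move 1 (L):
0 1 3
6 4 7
8 5 2

After move 2 (D):
6 1 3
0 4 7
8 5 2

After move 3 (R):
6 1 3
4 0 7
8 5 2

After move 4 (U):
6 0 3
4 1 7
8 5 2

After move 5 (D):
6 1 3
4 0 7
8 5 2

After move 6 (U):
6 0 3
4 1 7
8 5 2

Answer: 6, 0, 3, 4, 1, 7, 8, 5, 2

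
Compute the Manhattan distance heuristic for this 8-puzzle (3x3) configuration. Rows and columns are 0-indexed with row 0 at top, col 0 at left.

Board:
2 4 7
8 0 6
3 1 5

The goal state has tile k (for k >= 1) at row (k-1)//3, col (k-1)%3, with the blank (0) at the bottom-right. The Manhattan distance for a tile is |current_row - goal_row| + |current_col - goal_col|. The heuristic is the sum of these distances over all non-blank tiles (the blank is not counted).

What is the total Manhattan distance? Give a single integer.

Answer: 18

Derivation:
Tile 2: (0,0)->(0,1) = 1
Tile 4: (0,1)->(1,0) = 2
Tile 7: (0,2)->(2,0) = 4
Tile 8: (1,0)->(2,1) = 2
Tile 6: (1,2)->(1,2) = 0
Tile 3: (2,0)->(0,2) = 4
Tile 1: (2,1)->(0,0) = 3
Tile 5: (2,2)->(1,1) = 2
Sum: 1 + 2 + 4 + 2 + 0 + 4 + 3 + 2 = 18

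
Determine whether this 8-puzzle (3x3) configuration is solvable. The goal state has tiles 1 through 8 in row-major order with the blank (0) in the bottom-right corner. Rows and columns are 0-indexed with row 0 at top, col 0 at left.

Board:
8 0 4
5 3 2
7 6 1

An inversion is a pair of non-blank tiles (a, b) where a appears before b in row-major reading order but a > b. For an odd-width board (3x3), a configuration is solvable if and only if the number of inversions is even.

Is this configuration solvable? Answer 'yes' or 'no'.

Answer: no

Derivation:
Inversions (pairs i<j in row-major order where tile[i] > tile[j] > 0): 19
19 is odd, so the puzzle is not solvable.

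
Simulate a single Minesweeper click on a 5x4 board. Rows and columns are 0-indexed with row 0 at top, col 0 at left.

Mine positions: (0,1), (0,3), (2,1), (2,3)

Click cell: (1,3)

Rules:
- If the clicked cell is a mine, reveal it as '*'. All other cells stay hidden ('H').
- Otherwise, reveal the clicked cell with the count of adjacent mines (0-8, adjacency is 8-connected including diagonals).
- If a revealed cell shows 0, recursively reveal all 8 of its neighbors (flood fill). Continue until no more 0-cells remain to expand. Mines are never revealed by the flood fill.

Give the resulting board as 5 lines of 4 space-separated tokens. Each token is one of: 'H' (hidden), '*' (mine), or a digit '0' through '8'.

H H H H
H H H 2
H H H H
H H H H
H H H H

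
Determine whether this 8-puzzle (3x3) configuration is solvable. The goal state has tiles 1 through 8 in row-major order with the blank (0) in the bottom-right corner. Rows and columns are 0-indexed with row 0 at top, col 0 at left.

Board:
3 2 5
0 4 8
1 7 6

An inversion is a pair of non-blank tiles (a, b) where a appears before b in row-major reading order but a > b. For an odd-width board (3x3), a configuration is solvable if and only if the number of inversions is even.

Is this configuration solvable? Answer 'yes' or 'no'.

Answer: yes

Derivation:
Inversions (pairs i<j in row-major order where tile[i] > tile[j] > 0): 10
10 is even, so the puzzle is solvable.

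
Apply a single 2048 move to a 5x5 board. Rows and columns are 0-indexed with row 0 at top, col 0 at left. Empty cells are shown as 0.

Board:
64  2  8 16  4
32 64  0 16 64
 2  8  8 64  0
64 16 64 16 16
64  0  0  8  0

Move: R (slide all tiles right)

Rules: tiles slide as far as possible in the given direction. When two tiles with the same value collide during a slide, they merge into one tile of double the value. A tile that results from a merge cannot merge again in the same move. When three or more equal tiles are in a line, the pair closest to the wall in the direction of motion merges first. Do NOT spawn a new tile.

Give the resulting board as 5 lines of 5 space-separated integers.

Slide right:
row 0: [64, 2, 8, 16, 4] -> [64, 2, 8, 16, 4]
row 1: [32, 64, 0, 16, 64] -> [0, 32, 64, 16, 64]
row 2: [2, 8, 8, 64, 0] -> [0, 0, 2, 16, 64]
row 3: [64, 16, 64, 16, 16] -> [0, 64, 16, 64, 32]
row 4: [64, 0, 0, 8, 0] -> [0, 0, 0, 64, 8]

Answer: 64  2  8 16  4
 0 32 64 16 64
 0  0  2 16 64
 0 64 16 64 32
 0  0  0 64  8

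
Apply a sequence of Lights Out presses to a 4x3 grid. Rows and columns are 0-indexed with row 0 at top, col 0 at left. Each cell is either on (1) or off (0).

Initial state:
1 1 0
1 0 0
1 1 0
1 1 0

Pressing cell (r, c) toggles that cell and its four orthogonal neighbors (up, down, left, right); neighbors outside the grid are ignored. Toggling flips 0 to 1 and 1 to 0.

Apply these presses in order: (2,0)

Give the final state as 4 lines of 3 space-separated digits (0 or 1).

Answer: 1 1 0
0 0 0
0 0 0
0 1 0

Derivation:
After press 1 at (2,0):
1 1 0
0 0 0
0 0 0
0 1 0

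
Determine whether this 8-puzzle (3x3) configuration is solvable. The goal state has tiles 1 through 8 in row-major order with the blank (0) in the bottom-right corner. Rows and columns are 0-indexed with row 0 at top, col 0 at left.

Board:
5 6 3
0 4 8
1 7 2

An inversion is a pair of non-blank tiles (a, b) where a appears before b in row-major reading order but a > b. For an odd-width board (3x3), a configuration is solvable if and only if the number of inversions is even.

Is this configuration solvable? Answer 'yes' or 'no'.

Answer: yes

Derivation:
Inversions (pairs i<j in row-major order where tile[i] > tile[j] > 0): 16
16 is even, so the puzzle is solvable.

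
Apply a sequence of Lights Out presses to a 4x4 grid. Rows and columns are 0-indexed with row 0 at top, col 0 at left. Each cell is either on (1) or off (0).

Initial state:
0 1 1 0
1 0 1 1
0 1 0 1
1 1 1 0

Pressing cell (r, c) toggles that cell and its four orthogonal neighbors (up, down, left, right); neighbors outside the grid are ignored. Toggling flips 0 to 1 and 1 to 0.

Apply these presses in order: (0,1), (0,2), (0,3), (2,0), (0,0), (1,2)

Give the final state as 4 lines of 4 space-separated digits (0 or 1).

Answer: 0 0 1 0
1 0 1 1
1 0 1 1
0 1 1 0

Derivation:
After press 1 at (0,1):
1 0 0 0
1 1 1 1
0 1 0 1
1 1 1 0

After press 2 at (0,2):
1 1 1 1
1 1 0 1
0 1 0 1
1 1 1 0

After press 3 at (0,3):
1 1 0 0
1 1 0 0
0 1 0 1
1 1 1 0

After press 4 at (2,0):
1 1 0 0
0 1 0 0
1 0 0 1
0 1 1 0

After press 5 at (0,0):
0 0 0 0
1 1 0 0
1 0 0 1
0 1 1 0

After press 6 at (1,2):
0 0 1 0
1 0 1 1
1 0 1 1
0 1 1 0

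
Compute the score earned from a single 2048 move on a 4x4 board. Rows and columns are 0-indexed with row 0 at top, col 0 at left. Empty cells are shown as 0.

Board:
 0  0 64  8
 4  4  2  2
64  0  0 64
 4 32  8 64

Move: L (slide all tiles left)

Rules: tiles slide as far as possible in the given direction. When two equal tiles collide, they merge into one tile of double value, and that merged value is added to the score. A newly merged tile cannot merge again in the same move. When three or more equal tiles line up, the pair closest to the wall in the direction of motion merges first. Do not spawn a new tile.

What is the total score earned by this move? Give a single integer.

Slide left:
row 0: [0, 0, 64, 8] -> [64, 8, 0, 0]  score +0 (running 0)
row 1: [4, 4, 2, 2] -> [8, 4, 0, 0]  score +12 (running 12)
row 2: [64, 0, 0, 64] -> [128, 0, 0, 0]  score +128 (running 140)
row 3: [4, 32, 8, 64] -> [4, 32, 8, 64]  score +0 (running 140)
Board after move:
 64   8   0   0
  8   4   0   0
128   0   0   0
  4  32   8  64

Answer: 140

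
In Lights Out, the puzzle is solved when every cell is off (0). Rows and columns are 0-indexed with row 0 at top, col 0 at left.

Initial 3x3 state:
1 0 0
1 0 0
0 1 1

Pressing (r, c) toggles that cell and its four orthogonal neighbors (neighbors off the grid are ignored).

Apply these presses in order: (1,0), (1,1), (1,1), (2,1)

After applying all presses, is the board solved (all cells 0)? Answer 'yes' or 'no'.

Answer: yes

Derivation:
After press 1 at (1,0):
0 0 0
0 1 0
1 1 1

After press 2 at (1,1):
0 1 0
1 0 1
1 0 1

After press 3 at (1,1):
0 0 0
0 1 0
1 1 1

After press 4 at (2,1):
0 0 0
0 0 0
0 0 0

Lights still on: 0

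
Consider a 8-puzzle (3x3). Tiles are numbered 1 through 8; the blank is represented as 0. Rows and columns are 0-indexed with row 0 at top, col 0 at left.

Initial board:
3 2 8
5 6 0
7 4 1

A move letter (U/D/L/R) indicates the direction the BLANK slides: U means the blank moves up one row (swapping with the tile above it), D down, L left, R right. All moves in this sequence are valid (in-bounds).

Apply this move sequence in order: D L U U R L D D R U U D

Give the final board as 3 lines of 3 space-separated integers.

Answer: 3 2 8
5 6 0
7 4 1

Derivation:
After move 1 (D):
3 2 8
5 6 1
7 4 0

After move 2 (L):
3 2 8
5 6 1
7 0 4

After move 3 (U):
3 2 8
5 0 1
7 6 4

After move 4 (U):
3 0 8
5 2 1
7 6 4

After move 5 (R):
3 8 0
5 2 1
7 6 4

After move 6 (L):
3 0 8
5 2 1
7 6 4

After move 7 (D):
3 2 8
5 0 1
7 6 4

After move 8 (D):
3 2 8
5 6 1
7 0 4

After move 9 (R):
3 2 8
5 6 1
7 4 0

After move 10 (U):
3 2 8
5 6 0
7 4 1

After move 11 (U):
3 2 0
5 6 8
7 4 1

After move 12 (D):
3 2 8
5 6 0
7 4 1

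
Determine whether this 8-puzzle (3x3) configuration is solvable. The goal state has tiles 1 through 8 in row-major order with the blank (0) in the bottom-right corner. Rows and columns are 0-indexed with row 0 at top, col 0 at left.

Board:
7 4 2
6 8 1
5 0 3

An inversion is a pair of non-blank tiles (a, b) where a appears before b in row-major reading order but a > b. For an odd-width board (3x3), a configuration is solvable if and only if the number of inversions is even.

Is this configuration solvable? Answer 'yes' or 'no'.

Answer: no

Derivation:
Inversions (pairs i<j in row-major order where tile[i] > tile[j] > 0): 17
17 is odd, so the puzzle is not solvable.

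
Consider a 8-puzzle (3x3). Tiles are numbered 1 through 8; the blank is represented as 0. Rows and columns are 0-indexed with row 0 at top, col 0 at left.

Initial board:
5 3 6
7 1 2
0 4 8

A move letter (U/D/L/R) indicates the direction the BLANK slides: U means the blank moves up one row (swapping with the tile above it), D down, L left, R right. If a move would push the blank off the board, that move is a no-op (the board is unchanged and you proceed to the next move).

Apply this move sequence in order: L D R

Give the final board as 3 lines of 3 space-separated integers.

After move 1 (L):
5 3 6
7 1 2
0 4 8

After move 2 (D):
5 3 6
7 1 2
0 4 8

After move 3 (R):
5 3 6
7 1 2
4 0 8

Answer: 5 3 6
7 1 2
4 0 8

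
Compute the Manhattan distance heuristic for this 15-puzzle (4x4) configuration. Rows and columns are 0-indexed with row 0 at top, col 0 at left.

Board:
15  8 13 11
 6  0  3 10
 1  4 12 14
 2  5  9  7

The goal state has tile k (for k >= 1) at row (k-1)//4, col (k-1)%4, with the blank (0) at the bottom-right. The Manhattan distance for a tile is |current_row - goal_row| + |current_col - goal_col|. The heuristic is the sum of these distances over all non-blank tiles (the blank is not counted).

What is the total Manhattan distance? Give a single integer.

Tile 15: (0,0)->(3,2) = 5
Tile 8: (0,1)->(1,3) = 3
Tile 13: (0,2)->(3,0) = 5
Tile 11: (0,3)->(2,2) = 3
Tile 6: (1,0)->(1,1) = 1
Tile 3: (1,2)->(0,2) = 1
Tile 10: (1,3)->(2,1) = 3
Tile 1: (2,0)->(0,0) = 2
Tile 4: (2,1)->(0,3) = 4
Tile 12: (2,2)->(2,3) = 1
Tile 14: (2,3)->(3,1) = 3
Tile 2: (3,0)->(0,1) = 4
Tile 5: (3,1)->(1,0) = 3
Tile 9: (3,2)->(2,0) = 3
Tile 7: (3,3)->(1,2) = 3
Sum: 5 + 3 + 5 + 3 + 1 + 1 + 3 + 2 + 4 + 1 + 3 + 4 + 3 + 3 + 3 = 44

Answer: 44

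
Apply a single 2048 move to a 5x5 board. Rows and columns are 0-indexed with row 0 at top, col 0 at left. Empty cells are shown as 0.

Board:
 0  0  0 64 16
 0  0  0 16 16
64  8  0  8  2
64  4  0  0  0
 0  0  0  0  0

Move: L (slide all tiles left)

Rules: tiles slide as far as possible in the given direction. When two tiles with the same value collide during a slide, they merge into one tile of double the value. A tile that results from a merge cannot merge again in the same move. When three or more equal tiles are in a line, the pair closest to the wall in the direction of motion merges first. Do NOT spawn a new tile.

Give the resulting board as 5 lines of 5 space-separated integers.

Answer: 64 16  0  0  0
32  0  0  0  0
64 16  2  0  0
64  4  0  0  0
 0  0  0  0  0

Derivation:
Slide left:
row 0: [0, 0, 0, 64, 16] -> [64, 16, 0, 0, 0]
row 1: [0, 0, 0, 16, 16] -> [32, 0, 0, 0, 0]
row 2: [64, 8, 0, 8, 2] -> [64, 16, 2, 0, 0]
row 3: [64, 4, 0, 0, 0] -> [64, 4, 0, 0, 0]
row 4: [0, 0, 0, 0, 0] -> [0, 0, 0, 0, 0]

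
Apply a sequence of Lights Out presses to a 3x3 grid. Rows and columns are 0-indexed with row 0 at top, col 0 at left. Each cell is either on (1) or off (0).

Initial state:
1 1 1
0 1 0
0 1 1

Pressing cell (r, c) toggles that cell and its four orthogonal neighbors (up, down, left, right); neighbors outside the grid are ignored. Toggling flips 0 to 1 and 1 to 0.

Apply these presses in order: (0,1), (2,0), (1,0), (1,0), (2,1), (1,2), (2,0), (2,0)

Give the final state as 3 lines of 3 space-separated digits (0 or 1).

After press 1 at (0,1):
0 0 0
0 0 0
0 1 1

After press 2 at (2,0):
0 0 0
1 0 0
1 0 1

After press 3 at (1,0):
1 0 0
0 1 0
0 0 1

After press 4 at (1,0):
0 0 0
1 0 0
1 0 1

After press 5 at (2,1):
0 0 0
1 1 0
0 1 0

After press 6 at (1,2):
0 0 1
1 0 1
0 1 1

After press 7 at (2,0):
0 0 1
0 0 1
1 0 1

After press 8 at (2,0):
0 0 1
1 0 1
0 1 1

Answer: 0 0 1
1 0 1
0 1 1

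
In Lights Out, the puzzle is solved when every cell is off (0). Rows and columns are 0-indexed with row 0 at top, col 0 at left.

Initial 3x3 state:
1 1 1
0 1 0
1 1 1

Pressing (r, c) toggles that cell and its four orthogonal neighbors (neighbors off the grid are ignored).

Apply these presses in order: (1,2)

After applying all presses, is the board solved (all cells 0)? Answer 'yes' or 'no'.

Answer: no

Derivation:
After press 1 at (1,2):
1 1 0
0 0 1
1 1 0

Lights still on: 5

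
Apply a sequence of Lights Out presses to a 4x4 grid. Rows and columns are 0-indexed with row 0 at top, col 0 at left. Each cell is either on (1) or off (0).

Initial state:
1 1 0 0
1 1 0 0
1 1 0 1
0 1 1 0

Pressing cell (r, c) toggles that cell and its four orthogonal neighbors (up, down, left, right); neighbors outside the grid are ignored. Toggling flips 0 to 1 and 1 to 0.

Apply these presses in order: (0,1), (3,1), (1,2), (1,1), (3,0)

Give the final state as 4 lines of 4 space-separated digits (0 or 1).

After press 1 at (0,1):
0 0 1 0
1 0 0 0
1 1 0 1
0 1 1 0

After press 2 at (3,1):
0 0 1 0
1 0 0 0
1 0 0 1
1 0 0 0

After press 3 at (1,2):
0 0 0 0
1 1 1 1
1 0 1 1
1 0 0 0

After press 4 at (1,1):
0 1 0 0
0 0 0 1
1 1 1 1
1 0 0 0

After press 5 at (3,0):
0 1 0 0
0 0 0 1
0 1 1 1
0 1 0 0

Answer: 0 1 0 0
0 0 0 1
0 1 1 1
0 1 0 0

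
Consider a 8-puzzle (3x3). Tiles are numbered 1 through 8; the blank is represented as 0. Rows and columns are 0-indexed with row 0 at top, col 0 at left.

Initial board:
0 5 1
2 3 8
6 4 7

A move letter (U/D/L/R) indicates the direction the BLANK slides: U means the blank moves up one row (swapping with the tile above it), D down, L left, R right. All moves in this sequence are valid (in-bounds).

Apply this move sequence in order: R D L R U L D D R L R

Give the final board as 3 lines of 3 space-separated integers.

After move 1 (R):
5 0 1
2 3 8
6 4 7

After move 2 (D):
5 3 1
2 0 8
6 4 7

After move 3 (L):
5 3 1
0 2 8
6 4 7

After move 4 (R):
5 3 1
2 0 8
6 4 7

After move 5 (U):
5 0 1
2 3 8
6 4 7

After move 6 (L):
0 5 1
2 3 8
6 4 7

After move 7 (D):
2 5 1
0 3 8
6 4 7

After move 8 (D):
2 5 1
6 3 8
0 4 7

After move 9 (R):
2 5 1
6 3 8
4 0 7

After move 10 (L):
2 5 1
6 3 8
0 4 7

After move 11 (R):
2 5 1
6 3 8
4 0 7

Answer: 2 5 1
6 3 8
4 0 7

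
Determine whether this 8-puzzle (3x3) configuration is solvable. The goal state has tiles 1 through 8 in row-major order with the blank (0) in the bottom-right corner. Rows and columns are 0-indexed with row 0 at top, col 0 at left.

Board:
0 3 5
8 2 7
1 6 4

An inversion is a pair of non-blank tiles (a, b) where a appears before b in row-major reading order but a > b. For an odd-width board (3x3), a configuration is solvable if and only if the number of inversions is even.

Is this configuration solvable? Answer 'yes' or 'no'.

Answer: no

Derivation:
Inversions (pairs i<j in row-major order where tile[i] > tile[j] > 0): 15
15 is odd, so the puzzle is not solvable.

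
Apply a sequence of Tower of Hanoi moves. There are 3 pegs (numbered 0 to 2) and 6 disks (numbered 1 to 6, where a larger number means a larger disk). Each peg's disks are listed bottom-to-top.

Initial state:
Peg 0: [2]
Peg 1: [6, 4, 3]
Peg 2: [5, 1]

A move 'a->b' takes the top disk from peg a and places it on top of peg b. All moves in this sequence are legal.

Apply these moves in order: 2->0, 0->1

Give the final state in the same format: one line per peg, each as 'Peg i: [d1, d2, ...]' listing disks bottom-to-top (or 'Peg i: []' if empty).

Answer: Peg 0: [2]
Peg 1: [6, 4, 3, 1]
Peg 2: [5]

Derivation:
After move 1 (2->0):
Peg 0: [2, 1]
Peg 1: [6, 4, 3]
Peg 2: [5]

After move 2 (0->1):
Peg 0: [2]
Peg 1: [6, 4, 3, 1]
Peg 2: [5]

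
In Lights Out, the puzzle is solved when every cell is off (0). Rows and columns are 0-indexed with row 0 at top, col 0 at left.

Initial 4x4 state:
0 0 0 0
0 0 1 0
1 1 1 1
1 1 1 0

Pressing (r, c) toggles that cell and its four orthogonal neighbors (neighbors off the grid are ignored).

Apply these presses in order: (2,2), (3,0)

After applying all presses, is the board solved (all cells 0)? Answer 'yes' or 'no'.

After press 1 at (2,2):
0 0 0 0
0 0 0 0
1 0 0 0
1 1 0 0

After press 2 at (3,0):
0 0 0 0
0 0 0 0
0 0 0 0
0 0 0 0

Lights still on: 0

Answer: yes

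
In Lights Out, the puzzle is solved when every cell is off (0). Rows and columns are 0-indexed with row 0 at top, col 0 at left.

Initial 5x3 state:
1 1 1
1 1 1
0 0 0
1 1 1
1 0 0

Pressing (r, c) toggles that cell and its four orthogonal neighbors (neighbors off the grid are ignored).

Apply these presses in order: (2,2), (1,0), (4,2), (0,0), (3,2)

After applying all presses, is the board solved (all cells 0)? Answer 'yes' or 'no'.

After press 1 at (2,2):
1 1 1
1 1 0
0 1 1
1 1 0
1 0 0

After press 2 at (1,0):
0 1 1
0 0 0
1 1 1
1 1 0
1 0 0

After press 3 at (4,2):
0 1 1
0 0 0
1 1 1
1 1 1
1 1 1

After press 4 at (0,0):
1 0 1
1 0 0
1 1 1
1 1 1
1 1 1

After press 5 at (3,2):
1 0 1
1 0 0
1 1 0
1 0 0
1 1 0

Lights still on: 8

Answer: no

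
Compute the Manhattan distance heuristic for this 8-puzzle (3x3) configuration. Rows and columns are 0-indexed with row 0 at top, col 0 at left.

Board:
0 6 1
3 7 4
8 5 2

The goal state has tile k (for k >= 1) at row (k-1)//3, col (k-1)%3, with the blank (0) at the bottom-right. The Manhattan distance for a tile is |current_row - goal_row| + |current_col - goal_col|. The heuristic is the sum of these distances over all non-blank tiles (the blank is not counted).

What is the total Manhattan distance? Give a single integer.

Answer: 16

Derivation:
Tile 6: (0,1)->(1,2) = 2
Tile 1: (0,2)->(0,0) = 2
Tile 3: (1,0)->(0,2) = 3
Tile 7: (1,1)->(2,0) = 2
Tile 4: (1,2)->(1,0) = 2
Tile 8: (2,0)->(2,1) = 1
Tile 5: (2,1)->(1,1) = 1
Tile 2: (2,2)->(0,1) = 3
Sum: 2 + 2 + 3 + 2 + 2 + 1 + 1 + 3 = 16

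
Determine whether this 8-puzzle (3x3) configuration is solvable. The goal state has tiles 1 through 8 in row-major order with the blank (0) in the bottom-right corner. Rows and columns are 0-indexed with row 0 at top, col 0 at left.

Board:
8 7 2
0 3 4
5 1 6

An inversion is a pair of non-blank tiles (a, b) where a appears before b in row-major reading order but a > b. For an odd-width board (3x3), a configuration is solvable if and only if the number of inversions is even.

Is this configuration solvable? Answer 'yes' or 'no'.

Inversions (pairs i<j in row-major order where tile[i] > tile[j] > 0): 17
17 is odd, so the puzzle is not solvable.

Answer: no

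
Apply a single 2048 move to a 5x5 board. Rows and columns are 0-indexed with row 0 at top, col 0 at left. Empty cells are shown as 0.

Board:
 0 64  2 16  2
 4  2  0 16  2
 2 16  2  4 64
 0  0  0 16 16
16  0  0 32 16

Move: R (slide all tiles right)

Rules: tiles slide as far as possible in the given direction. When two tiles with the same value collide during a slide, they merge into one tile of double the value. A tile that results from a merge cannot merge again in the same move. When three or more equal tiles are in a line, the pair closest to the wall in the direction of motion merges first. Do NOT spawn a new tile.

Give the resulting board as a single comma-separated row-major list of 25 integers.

Slide right:
row 0: [0, 64, 2, 16, 2] -> [0, 64, 2, 16, 2]
row 1: [4, 2, 0, 16, 2] -> [0, 4, 2, 16, 2]
row 2: [2, 16, 2, 4, 64] -> [2, 16, 2, 4, 64]
row 3: [0, 0, 0, 16, 16] -> [0, 0, 0, 0, 32]
row 4: [16, 0, 0, 32, 16] -> [0, 0, 16, 32, 16]

Answer: 0, 64, 2, 16, 2, 0, 4, 2, 16, 2, 2, 16, 2, 4, 64, 0, 0, 0, 0, 32, 0, 0, 16, 32, 16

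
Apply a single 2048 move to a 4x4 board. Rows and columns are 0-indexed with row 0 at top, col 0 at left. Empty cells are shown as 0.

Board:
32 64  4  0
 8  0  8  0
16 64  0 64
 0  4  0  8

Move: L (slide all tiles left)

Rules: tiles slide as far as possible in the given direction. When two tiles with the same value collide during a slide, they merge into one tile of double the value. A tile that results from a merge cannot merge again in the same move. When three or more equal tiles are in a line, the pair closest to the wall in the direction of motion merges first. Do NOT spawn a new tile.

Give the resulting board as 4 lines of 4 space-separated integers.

Answer:  32  64   4   0
 16   0   0   0
 16 128   0   0
  4   8   0   0

Derivation:
Slide left:
row 0: [32, 64, 4, 0] -> [32, 64, 4, 0]
row 1: [8, 0, 8, 0] -> [16, 0, 0, 0]
row 2: [16, 64, 0, 64] -> [16, 128, 0, 0]
row 3: [0, 4, 0, 8] -> [4, 8, 0, 0]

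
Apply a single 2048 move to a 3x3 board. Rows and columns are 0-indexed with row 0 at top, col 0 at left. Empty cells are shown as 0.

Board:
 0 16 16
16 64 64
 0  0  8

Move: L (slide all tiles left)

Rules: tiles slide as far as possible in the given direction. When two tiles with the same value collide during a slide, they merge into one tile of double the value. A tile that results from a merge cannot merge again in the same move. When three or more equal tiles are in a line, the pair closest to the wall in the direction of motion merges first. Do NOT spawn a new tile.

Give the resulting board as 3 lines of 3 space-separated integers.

Answer:  32   0   0
 16 128   0
  8   0   0

Derivation:
Slide left:
row 0: [0, 16, 16] -> [32, 0, 0]
row 1: [16, 64, 64] -> [16, 128, 0]
row 2: [0, 0, 8] -> [8, 0, 0]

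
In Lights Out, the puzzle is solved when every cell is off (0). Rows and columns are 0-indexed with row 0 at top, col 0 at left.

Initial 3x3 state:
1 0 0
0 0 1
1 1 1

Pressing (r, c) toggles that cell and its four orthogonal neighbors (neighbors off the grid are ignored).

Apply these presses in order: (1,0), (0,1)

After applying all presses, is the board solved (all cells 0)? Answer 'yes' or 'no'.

After press 1 at (1,0):
0 0 0
1 1 1
0 1 1

After press 2 at (0,1):
1 1 1
1 0 1
0 1 1

Lights still on: 7

Answer: no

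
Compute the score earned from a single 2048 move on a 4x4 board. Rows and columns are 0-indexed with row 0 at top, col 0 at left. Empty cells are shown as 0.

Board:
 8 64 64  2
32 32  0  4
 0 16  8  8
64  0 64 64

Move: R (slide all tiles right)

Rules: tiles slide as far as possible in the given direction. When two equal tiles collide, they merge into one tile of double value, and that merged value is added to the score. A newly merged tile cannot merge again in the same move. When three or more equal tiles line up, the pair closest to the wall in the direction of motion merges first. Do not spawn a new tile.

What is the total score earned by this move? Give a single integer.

Slide right:
row 0: [8, 64, 64, 2] -> [0, 8, 128, 2]  score +128 (running 128)
row 1: [32, 32, 0, 4] -> [0, 0, 64, 4]  score +64 (running 192)
row 2: [0, 16, 8, 8] -> [0, 0, 16, 16]  score +16 (running 208)
row 3: [64, 0, 64, 64] -> [0, 0, 64, 128]  score +128 (running 336)
Board after move:
  0   8 128   2
  0   0  64   4
  0   0  16  16
  0   0  64 128

Answer: 336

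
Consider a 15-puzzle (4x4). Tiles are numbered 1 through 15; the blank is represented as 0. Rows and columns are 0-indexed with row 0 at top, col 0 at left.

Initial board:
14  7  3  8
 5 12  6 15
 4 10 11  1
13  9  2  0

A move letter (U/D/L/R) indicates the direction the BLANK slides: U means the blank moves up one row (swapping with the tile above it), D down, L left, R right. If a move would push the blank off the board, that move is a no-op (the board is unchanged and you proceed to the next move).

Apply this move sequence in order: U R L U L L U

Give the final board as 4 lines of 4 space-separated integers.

Answer:  0  7  3  8
14  5 12 15
 4 10  6 11
13  9  2  1

Derivation:
After move 1 (U):
14  7  3  8
 5 12  6 15
 4 10 11  0
13  9  2  1

After move 2 (R):
14  7  3  8
 5 12  6 15
 4 10 11  0
13  9  2  1

After move 3 (L):
14  7  3  8
 5 12  6 15
 4 10  0 11
13  9  2  1

After move 4 (U):
14  7  3  8
 5 12  0 15
 4 10  6 11
13  9  2  1

After move 5 (L):
14  7  3  8
 5  0 12 15
 4 10  6 11
13  9  2  1

After move 6 (L):
14  7  3  8
 0  5 12 15
 4 10  6 11
13  9  2  1

After move 7 (U):
 0  7  3  8
14  5 12 15
 4 10  6 11
13  9  2  1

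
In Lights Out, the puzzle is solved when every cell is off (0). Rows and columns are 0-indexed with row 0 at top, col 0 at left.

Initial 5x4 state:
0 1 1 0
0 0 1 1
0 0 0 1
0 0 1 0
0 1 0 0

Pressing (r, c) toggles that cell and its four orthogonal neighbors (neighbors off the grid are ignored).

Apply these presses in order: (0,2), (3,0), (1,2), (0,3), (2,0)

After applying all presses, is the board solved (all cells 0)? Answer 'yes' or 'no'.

After press 1 at (0,2):
0 0 0 1
0 0 0 1
0 0 0 1
0 0 1 0
0 1 0 0

After press 2 at (3,0):
0 0 0 1
0 0 0 1
1 0 0 1
1 1 1 0
1 1 0 0

After press 3 at (1,2):
0 0 1 1
0 1 1 0
1 0 1 1
1 1 1 0
1 1 0 0

After press 4 at (0,3):
0 0 0 0
0 1 1 1
1 0 1 1
1 1 1 0
1 1 0 0

After press 5 at (2,0):
0 0 0 0
1 1 1 1
0 1 1 1
0 1 1 0
1 1 0 0

Lights still on: 11

Answer: no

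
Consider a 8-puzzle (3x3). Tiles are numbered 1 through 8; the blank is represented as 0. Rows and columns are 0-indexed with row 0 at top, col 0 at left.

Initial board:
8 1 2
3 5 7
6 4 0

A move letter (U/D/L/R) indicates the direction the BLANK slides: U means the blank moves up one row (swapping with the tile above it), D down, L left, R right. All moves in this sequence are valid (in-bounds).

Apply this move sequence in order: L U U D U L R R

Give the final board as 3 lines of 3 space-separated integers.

After move 1 (L):
8 1 2
3 5 7
6 0 4

After move 2 (U):
8 1 2
3 0 7
6 5 4

After move 3 (U):
8 0 2
3 1 7
6 5 4

After move 4 (D):
8 1 2
3 0 7
6 5 4

After move 5 (U):
8 0 2
3 1 7
6 5 4

After move 6 (L):
0 8 2
3 1 7
6 5 4

After move 7 (R):
8 0 2
3 1 7
6 5 4

After move 8 (R):
8 2 0
3 1 7
6 5 4

Answer: 8 2 0
3 1 7
6 5 4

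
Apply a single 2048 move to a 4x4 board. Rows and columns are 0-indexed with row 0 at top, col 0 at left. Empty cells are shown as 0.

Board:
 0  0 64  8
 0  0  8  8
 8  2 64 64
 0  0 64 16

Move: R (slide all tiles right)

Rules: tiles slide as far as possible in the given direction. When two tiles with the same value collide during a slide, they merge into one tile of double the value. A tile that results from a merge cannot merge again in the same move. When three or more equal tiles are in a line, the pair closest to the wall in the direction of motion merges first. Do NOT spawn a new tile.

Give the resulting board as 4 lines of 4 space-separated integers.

Answer:   0   0  64   8
  0   0   0  16
  0   8   2 128
  0   0  64  16

Derivation:
Slide right:
row 0: [0, 0, 64, 8] -> [0, 0, 64, 8]
row 1: [0, 0, 8, 8] -> [0, 0, 0, 16]
row 2: [8, 2, 64, 64] -> [0, 8, 2, 128]
row 3: [0, 0, 64, 16] -> [0, 0, 64, 16]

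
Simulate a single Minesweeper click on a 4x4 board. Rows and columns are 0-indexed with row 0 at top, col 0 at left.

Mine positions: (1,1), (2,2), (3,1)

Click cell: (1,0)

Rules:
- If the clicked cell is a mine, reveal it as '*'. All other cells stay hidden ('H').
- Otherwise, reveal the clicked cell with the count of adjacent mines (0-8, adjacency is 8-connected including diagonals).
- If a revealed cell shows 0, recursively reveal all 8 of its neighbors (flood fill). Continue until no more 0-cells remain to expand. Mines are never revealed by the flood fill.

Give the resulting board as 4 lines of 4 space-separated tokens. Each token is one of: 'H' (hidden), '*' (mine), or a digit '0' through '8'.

H H H H
1 H H H
H H H H
H H H H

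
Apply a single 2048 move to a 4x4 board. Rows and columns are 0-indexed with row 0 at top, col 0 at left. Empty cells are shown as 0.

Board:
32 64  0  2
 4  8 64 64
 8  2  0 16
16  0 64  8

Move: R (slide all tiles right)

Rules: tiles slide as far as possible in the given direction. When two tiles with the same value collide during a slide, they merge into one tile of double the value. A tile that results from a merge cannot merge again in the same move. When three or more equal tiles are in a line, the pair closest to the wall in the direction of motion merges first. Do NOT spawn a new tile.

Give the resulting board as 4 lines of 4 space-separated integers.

Slide right:
row 0: [32, 64, 0, 2] -> [0, 32, 64, 2]
row 1: [4, 8, 64, 64] -> [0, 4, 8, 128]
row 2: [8, 2, 0, 16] -> [0, 8, 2, 16]
row 3: [16, 0, 64, 8] -> [0, 16, 64, 8]

Answer:   0  32  64   2
  0   4   8 128
  0   8   2  16
  0  16  64   8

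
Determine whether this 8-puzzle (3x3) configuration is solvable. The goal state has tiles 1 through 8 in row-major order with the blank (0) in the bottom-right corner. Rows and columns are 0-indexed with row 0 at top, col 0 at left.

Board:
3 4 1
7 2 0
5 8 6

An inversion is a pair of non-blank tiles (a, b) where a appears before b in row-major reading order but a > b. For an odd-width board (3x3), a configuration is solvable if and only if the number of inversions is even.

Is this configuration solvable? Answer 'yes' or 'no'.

Answer: yes

Derivation:
Inversions (pairs i<j in row-major order where tile[i] > tile[j] > 0): 8
8 is even, so the puzzle is solvable.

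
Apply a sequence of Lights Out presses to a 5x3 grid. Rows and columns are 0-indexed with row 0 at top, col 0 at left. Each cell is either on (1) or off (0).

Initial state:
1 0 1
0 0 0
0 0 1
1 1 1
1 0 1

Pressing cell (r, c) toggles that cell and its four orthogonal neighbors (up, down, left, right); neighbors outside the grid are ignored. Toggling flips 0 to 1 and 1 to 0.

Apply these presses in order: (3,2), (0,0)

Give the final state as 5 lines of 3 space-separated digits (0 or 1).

Answer: 0 1 1
1 0 0
0 0 0
1 0 0
1 0 0

Derivation:
After press 1 at (3,2):
1 0 1
0 0 0
0 0 0
1 0 0
1 0 0

After press 2 at (0,0):
0 1 1
1 0 0
0 0 0
1 0 0
1 0 0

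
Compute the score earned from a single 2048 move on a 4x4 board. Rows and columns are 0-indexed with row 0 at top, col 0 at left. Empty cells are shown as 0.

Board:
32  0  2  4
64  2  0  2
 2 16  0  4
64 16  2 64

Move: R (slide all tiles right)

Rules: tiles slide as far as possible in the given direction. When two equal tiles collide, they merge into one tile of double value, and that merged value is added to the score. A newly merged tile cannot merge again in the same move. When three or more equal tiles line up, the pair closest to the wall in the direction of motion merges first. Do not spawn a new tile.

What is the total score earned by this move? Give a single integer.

Answer: 4

Derivation:
Slide right:
row 0: [32, 0, 2, 4] -> [0, 32, 2, 4]  score +0 (running 0)
row 1: [64, 2, 0, 2] -> [0, 0, 64, 4]  score +4 (running 4)
row 2: [2, 16, 0, 4] -> [0, 2, 16, 4]  score +0 (running 4)
row 3: [64, 16, 2, 64] -> [64, 16, 2, 64]  score +0 (running 4)
Board after move:
 0 32  2  4
 0  0 64  4
 0  2 16  4
64 16  2 64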